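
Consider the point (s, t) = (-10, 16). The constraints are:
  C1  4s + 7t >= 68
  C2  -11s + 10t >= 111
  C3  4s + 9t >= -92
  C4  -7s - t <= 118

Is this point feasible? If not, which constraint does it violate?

feasible

C1: 72 ≥ 68 ✓
C2: 270 ≥ 111 ✓
C3: 104 ≥ -92 ✓
C4: 54 ≤ 118 ✓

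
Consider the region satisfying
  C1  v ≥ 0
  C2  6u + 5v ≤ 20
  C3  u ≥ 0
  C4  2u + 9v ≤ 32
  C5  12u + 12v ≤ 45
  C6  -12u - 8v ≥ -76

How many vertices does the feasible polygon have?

Of the 15 pairwise boundary intersections, those satisfying every inequality are:
  (10/3, 0)
  (0, 0)
  (5/4, 5/2)
  (0, 32/9)
  (1/4, 7/2)

5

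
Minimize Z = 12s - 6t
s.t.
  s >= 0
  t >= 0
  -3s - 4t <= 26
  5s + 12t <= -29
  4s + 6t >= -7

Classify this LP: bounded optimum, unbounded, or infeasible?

infeasible

The boundaries s = 0 and t = 0 meet at (0, 0), but that point violates 5s + 12t ≤ -29. Every candidate vertex is excluded by some other constraint, so the feasible region is empty.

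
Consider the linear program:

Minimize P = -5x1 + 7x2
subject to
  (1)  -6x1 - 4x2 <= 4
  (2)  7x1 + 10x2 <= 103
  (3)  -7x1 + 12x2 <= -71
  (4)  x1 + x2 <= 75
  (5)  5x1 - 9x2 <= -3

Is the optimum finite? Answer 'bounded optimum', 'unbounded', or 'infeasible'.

The boundaries -6x1 - 4x2 = 4 and 7x1 + 10x2 = 103 meet at (-113/8, 323/16), but that point violates -7x1 + 12x2 ≤ -71. Every candidate vertex is excluded by some other constraint, so the feasible region is empty.

infeasible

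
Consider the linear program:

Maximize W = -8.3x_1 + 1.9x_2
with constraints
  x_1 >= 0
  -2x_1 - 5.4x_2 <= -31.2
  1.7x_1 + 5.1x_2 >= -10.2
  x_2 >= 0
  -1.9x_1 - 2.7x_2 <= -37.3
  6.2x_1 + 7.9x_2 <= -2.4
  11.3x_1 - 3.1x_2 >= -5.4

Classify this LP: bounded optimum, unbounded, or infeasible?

The boundaries x_2 = 0 and -1.9x_1 - 2.7x_2 = -37.3 meet at (373/19, 0), but that point violates 6.2x_1 + 7.9x_2 ≤ -2.4. Every candidate vertex is excluded by some other constraint, so the feasible region is empty.

infeasible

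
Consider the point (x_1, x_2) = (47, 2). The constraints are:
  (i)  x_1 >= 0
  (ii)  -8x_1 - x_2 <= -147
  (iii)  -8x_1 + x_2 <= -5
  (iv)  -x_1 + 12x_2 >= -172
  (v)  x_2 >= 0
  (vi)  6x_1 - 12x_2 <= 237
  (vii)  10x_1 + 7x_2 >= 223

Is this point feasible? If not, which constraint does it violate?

Constraint (vi): 6x_1 - 12x_2 = 258, which is not ≤ 237. All other constraints are satisfied.

not feasible — violates (vi)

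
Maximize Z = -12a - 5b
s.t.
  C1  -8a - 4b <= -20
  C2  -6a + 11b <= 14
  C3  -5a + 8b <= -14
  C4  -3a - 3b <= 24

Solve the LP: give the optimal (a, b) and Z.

Vertices and Z = -12a - 5b:
  (18/7, -1/7) → Z = -211/7
  (13, -21) → Z = -51
  (38, 22) → Z = -566
The feasible region is unbounded (it extends along (1, -1), (11, 6)), but Z strictly decreases along every unbounded feasible direction, so there is no improving ray and the maximum is attained at a vertex.

The binding constraints are -8a - 4b = -20 and -5a + 8b = -14.
Solving simultaneously gives a = 18/7, b = -1/7.

a = 18/7, b = -1/7, maximum Z = -211/7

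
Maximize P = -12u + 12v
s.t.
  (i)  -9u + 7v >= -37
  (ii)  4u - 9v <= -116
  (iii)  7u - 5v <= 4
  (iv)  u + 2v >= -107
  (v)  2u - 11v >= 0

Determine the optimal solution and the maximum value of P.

u = -1177/15, v = -214/15, maximum P = 3852/5

The binding constraints are u + 2v = -107 and 2u - 11v = 0.
Solving simultaneously gives u = -1177/15, v = -214/15.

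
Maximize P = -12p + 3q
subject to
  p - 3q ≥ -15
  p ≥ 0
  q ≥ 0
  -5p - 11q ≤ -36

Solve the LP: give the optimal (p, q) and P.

Feasible corners and P = -12p + 3q:
  (0, 5) → P = 15
  (0, 36/11) → P = 108/11
  (36/5, 0) → P = -432/5
The feasible region is unbounded (it extends along (3, 1), (1, 0)), but P strictly decreases along every unbounded feasible direction, so there is no improving ray and the maximum is attained at a vertex.

The binding constraints are p - 3q = -15 and p = 0.
Solving simultaneously gives p = 0, q = 5.

p = 0, q = 5, maximum P = 15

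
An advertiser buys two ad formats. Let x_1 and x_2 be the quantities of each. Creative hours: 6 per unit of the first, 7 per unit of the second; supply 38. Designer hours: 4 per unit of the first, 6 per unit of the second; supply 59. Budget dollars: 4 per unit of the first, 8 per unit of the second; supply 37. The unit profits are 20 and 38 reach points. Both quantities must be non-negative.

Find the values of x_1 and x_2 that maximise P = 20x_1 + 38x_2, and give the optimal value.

x_1 = 9/4, x_2 = 7/2, maximum P = 178

Extreme points and P = 20x_1 + 38x_2:
  (0, 0) → P = 0
  (0, 37/8) → P = 703/4
  (19/3, 0) → P = 380/3
  (9/4, 7/2) → P = 178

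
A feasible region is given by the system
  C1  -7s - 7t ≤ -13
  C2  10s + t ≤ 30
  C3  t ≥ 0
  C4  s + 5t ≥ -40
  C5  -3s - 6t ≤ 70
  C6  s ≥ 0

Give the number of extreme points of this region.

Intersecting each pair of boundary lines and keeping only the points that satisfy every inequality leaves:
  (13/7, 0)
  (0, 13/7)
  (3, 0)
  (0, 30)

4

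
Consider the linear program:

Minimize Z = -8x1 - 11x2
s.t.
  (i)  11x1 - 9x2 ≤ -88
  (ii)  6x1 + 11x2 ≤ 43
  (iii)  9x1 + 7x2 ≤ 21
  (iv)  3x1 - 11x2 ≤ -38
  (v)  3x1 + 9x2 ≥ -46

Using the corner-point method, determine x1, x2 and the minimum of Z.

Corner points and Z = -8x1 - 11x2:
  (-83/25, 143/25) → Z = -909/25
  (-313/47, 77/47) → Z = 1657/47
  (-212/15, -2/5) → Z = 1762/15
The feasible region is unbounded (it extends along (-3, 1), (-11, 6)), but Z strictly increases along every unbounded feasible direction, so there is no improving ray and the minimum is attained at a vertex.

The binding constraints are 11x1 - 9x2 = -88 and 6x1 + 11x2 = 43.
Solving simultaneously gives x1 = -83/25, x2 = 143/25.

x1 = -83/25, x2 = 143/25, minimum Z = -909/25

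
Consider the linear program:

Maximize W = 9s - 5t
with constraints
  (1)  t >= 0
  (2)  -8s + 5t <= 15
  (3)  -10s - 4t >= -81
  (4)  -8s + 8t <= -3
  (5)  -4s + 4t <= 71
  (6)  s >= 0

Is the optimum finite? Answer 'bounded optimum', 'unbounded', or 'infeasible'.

bounded optimum

Vertices and W = 9s - 5t:
  (81/10, 0) → W = 729/10
  (3/8, 0) → W = 27/8
  (165/28, 309/56) → W = 1425/56
The feasible region has finitely many vertices and no improving ray; the maximum is 729/10 at (81/10, 0).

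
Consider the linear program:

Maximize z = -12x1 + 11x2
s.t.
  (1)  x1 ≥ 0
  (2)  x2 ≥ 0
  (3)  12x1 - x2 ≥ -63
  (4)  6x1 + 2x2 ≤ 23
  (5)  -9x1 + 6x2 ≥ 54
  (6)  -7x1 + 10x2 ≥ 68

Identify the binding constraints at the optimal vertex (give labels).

Feasible corners and z = -12x1 + 11x2:
  (0, 23/2) → z = 253/2
  (0, 9) → z = 99
  (5/9, 59/6) → z = 203/2

The maximum is at (0, 23/2). Substituting into each constraint, equality holds for (1) and (4); the remaining constraints have slack.

(1) and (4)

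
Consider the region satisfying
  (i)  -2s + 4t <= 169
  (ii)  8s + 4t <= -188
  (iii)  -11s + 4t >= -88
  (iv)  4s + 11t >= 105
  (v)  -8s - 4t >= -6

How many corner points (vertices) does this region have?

3

The feasible vertices (each the meet of two boundaries and inside every other half-plane) are:
  (-357/10, 122/5)
  (-1439/38, 443/19)
  (-311/9, 199/9)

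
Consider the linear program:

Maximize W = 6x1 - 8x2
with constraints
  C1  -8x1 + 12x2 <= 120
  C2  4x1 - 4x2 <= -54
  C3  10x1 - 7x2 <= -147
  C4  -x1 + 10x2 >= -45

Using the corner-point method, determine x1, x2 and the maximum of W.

x1 = -20, x2 = -13/2, maximum W = -68

Vertices and W = 6x1 - 8x2:
  (-231/16, 3/8) → W = -717/8
  (-435/17, -120/17) → W = -1650/17
  (-35/2, -4) → W = -73
  (-20, -13/2) → W = -68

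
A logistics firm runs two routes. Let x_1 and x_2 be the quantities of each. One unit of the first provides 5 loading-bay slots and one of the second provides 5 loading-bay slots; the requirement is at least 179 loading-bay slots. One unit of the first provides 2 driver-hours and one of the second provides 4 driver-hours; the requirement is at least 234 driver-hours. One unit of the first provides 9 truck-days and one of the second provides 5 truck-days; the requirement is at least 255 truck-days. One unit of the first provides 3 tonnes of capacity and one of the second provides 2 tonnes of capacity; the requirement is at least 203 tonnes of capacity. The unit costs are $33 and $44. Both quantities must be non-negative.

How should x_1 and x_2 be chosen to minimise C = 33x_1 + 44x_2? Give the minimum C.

x_1 = 43, x_2 = 37, minimum C = 3047

Vertices and C = 33x_1 + 44x_2:
  (0, 203/2) → C = 4466
  (117, 0) → C = 3861
  (43, 37) → C = 3047
The feasible region is unbounded (it extends along (0, 1), (1, 0)), but C strictly increases along every unbounded feasible direction, so there is no improving ray and the minimum is attained at a vertex.

At the optimal vertex, 2x_1 + 4x_2 = 234 and 3x_1 + 2x_2 = 203.
Solving simultaneously gives x_1 = 43, x_2 = 37.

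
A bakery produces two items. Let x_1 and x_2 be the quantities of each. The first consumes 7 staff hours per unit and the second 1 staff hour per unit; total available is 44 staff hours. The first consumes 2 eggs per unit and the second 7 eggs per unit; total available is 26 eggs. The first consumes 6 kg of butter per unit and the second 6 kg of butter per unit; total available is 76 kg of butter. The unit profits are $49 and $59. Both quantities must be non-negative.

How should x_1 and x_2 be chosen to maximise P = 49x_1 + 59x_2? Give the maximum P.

Extreme points and P = 49x_1 + 59x_2:
  (0, 0) → P = 0
  (0, 26/7) → P = 1534/7
  (44/7, 0) → P = 308
  (6, 2) → P = 412

The binding constraints are 7x_1 + x_2 = 44 and 2x_1 + 7x_2 = 26.
Solving simultaneously gives x_1 = 6, x_2 = 2.

x_1 = 6, x_2 = 2, maximum P = 412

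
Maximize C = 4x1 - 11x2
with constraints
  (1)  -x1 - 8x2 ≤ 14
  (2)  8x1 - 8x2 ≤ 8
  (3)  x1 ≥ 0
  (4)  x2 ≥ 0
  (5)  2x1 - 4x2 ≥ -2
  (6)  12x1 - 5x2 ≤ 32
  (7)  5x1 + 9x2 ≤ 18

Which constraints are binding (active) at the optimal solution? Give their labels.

Extreme points and C = 4x1 - 11x2:
  (1, 0) → C = 4
  (27/14, 13/14) → C = -5/2
  (0, 0) → C = 0
  (0, 1/2) → C = -11/2
  (27/19, 23/19) → C = -145/19

The maximum is at (1, 0). Substituting into each constraint, equality holds for (2) and (4); the remaining constraints have slack.

(2) and (4)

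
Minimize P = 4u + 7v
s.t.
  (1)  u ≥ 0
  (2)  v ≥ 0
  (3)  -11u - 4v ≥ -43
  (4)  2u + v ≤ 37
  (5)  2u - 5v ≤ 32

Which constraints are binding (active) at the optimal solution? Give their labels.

Extreme points and P = 4u + 7v:
  (0, 0) → P = 0
  (0, 43/4) → P = 301/4
  (43/11, 0) → P = 172/11

The minimum is at (0, 0). Substituting into each constraint, equality holds for (1) and (2); the remaining constraints have slack.

(1) and (2)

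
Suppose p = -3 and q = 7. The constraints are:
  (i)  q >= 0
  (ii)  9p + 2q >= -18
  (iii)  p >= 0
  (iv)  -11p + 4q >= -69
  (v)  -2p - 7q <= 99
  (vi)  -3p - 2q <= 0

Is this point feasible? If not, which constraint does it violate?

Constraint (iii): p = -3, which is not ≥ 0. All other constraints are satisfied.

not feasible — violates (iii)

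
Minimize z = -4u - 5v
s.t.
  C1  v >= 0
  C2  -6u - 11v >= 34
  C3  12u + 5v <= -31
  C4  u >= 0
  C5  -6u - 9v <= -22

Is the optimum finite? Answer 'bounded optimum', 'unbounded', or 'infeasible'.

The boundaries u = 0 and -6u - 9v = -22 meet at (0, 22/9), but that point violates -6u - 11v ≥ 34. Every candidate vertex is excluded by some other constraint, so the feasible region is empty.

infeasible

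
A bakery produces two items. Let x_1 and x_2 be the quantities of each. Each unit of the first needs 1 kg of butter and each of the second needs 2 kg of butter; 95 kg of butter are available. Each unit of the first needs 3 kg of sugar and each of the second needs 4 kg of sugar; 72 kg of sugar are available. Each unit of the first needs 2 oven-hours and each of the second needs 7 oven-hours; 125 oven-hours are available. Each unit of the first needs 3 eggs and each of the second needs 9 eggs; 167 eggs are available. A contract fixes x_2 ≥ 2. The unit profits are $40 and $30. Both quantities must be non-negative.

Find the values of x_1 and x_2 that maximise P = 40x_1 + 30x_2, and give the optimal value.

Vertices and P = 40x_1 + 30x_2:
  (0, 125/7) → P = 3750/7
  (0, 2) → P = 60
  (4/13, 231/13) → P = 7090/13
  (64/3, 2) → P = 2740/3

x_1 = 64/3, x_2 = 2, maximum P = 2740/3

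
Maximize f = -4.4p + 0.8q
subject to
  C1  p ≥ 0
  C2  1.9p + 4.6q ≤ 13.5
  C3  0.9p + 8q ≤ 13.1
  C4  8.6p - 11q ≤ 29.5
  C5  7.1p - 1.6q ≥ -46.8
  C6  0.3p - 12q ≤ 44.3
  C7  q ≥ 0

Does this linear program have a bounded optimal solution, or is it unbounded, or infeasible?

Feasible corners and f = -4.4p + 0.8q:
  (0, 1.6375) → f = 1.31
  (0, 0) → f = 0
  (341/79, 91/79) → f = -7138/395
  (14210/3023, 6005/6046) → f = -60122/3023
  (295/86, 0) → f = -649/43
The feasible region has finitely many vertices and no improving ray; the maximum is 1.31 at (0, 1.6375).

bounded optimum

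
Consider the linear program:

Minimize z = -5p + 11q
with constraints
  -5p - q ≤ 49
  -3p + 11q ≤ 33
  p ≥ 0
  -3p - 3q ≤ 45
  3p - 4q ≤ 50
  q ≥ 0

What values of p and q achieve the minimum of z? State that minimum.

Vertices and z = -5p + 11q:
  (0, 3) → z = 33
  (682/21, 83/7) → z = -671/21
  (0, 0) → z = 0
  (50/3, 0) → z = -250/3

p = 50/3, q = 0, minimum z = -250/3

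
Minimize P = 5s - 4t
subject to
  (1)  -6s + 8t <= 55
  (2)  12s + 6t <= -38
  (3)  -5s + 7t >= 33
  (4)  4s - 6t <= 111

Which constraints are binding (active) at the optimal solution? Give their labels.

Extreme points and P = 5s - 4t:
  (-317/66, 36/11) → P = -2449/66
  (-121/2, -77/2) → P = -297/2
  (-232/57, 103/57) → P = -524/19

The minimum is at (-121/2, -77/2). Substituting into each constraint, equality holds for (1) and (3); the remaining constraints have slack.

(1) and (3)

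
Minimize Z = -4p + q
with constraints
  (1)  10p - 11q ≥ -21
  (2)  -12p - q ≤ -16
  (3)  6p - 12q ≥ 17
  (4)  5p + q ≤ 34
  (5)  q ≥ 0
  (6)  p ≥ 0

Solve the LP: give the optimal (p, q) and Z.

p = 34/5, q = 0, minimum Z = -136/5

Vertices and Z = -4p + q:
  (425/66, 119/66) → Z = -527/22
  (17/6, 0) → Z = -34/3
  (34/5, 0) → Z = -136/5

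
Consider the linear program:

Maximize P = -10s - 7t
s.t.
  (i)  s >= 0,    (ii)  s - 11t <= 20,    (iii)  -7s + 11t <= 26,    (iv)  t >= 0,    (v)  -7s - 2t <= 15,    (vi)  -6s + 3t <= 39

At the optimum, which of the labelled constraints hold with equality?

(i) and (iv)

Extreme points and P = -10s - 7t:
  (0, 26/11) → P = -182/11
  (0, 0) → P = 0
  (20, 0) → P = -200
The feasible region is unbounded (it extends along (11, 7), (11, 1)), but P strictly decreases along every unbounded feasible direction, so there is no improving ray and the maximum is attained at a vertex.

The maximum is at (0, 0). Substituting into each constraint, equality holds for (i) and (iv); the remaining constraints have slack.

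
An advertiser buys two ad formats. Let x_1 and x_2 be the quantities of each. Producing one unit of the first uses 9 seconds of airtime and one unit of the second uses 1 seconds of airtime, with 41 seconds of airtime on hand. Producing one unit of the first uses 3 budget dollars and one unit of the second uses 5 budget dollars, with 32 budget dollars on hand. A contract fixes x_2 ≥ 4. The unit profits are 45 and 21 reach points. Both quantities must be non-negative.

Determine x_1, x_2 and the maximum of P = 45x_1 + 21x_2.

Vertices and P = 45x_1 + 21x_2:
  (0, 32/5) → P = 672/5
  (0, 4) → P = 84
  (4, 4) → P = 264

x_1 = 4, x_2 = 4, maximum P = 264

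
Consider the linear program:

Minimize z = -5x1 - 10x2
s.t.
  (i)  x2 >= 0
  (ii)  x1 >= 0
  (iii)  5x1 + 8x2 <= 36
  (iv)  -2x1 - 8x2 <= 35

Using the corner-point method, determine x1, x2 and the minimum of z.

x1 = 0, x2 = 9/2, minimum z = -45

Extreme points and z = -5x1 - 10x2:
  (0, 0) → z = 0
  (36/5, 0) → z = -36
  (0, 9/2) → z = -45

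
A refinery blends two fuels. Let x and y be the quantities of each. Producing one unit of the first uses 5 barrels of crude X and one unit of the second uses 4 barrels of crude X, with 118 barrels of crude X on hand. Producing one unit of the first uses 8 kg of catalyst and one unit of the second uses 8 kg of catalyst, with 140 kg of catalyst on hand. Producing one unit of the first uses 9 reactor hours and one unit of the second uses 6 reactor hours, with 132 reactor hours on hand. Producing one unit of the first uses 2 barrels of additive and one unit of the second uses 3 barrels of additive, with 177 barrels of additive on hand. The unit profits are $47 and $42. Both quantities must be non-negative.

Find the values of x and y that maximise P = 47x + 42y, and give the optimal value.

The optimum lies where 8x + 8y = 140 and 9x + 6y = 132.
Solving simultaneously gives x = 9, y = 17/2.

x = 9, y = 17/2, maximum P = 780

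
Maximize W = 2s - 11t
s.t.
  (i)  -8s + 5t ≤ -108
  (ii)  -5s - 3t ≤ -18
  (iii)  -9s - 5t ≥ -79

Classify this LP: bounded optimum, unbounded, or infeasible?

bounded optimum

Feasible corners and W = 2s - 11t:
  (414/49, -396/49) → W = 5184/49
  (11, -4) → W = 66
  (147/2, -233/2) → W = 2857/2
The feasible region has finitely many vertices and no improving ray; the maximum is 2857/2 at (147/2, -233/2).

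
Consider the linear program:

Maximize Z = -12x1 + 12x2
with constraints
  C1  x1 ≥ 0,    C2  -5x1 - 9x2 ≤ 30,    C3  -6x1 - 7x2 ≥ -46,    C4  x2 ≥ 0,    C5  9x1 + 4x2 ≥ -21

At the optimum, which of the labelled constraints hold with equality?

C1 and C3

Extreme points and Z = -12x1 + 12x2:
  (0, 46/7) → Z = 552/7
  (0, 0) → Z = 0
  (23/3, 0) → Z = -92

The maximum is at (0, 46/7). Substituting into each constraint, equality holds for C1 and C3; the remaining constraints have slack.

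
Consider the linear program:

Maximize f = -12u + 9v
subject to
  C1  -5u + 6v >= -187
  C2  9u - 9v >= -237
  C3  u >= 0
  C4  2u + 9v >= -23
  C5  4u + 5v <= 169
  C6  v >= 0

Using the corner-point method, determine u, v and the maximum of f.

u = 0, v = 79/3, maximum f = 237

Vertices and f = -12u + 9v:
  (1949/49, 97/49) → f = -22515/49
  (187/5, 0) → f = -2244/5
  (0, 79/3) → f = 237
  (112/27, 823/27) → f = 2021/9
  (0, 0) → f = 0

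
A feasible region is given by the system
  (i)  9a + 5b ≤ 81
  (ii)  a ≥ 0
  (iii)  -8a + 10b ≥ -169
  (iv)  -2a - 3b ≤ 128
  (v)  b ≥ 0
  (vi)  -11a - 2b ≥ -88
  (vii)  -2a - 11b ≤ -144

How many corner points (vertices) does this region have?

Intersecting each pair of boundary lines and keeping only the points that satisfy every inequality leaves:
  (0, 81/5)
  (171/89, 1134/89)
  (0, 144/11)

3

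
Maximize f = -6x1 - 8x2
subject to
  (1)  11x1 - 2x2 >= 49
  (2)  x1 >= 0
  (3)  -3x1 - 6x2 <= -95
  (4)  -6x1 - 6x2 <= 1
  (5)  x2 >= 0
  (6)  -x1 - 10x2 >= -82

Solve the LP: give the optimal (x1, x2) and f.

Corner points and f = -6x1 - 8x2:
  (95/3, 0) → f = -190
  (229/12, 151/24) → f = -989/6
  (82, 0) → f = -492

The binding constraints are -3x1 - 6x2 = -95 and -x1 - 10x2 = -82.
Solving simultaneously gives x1 = 229/12, x2 = 151/24.

x1 = 229/12, x2 = 151/24, maximum f = -989/6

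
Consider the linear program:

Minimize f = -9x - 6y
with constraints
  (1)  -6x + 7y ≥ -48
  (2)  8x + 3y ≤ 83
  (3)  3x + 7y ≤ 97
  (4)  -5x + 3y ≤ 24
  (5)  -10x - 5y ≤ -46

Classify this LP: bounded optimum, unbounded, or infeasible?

bounded optimum

Corner points and f = -9x - 6y:
  (725/74, 57/37) → f = -7209/74
  (281/50, -51/25) → f = -1917/50
  (290/47, 527/47) → f = -5772/47
  (123/44, 557/44) → f = -4449/44
  (18/55, 94/11) → f = -2982/55
The feasible region has finitely many vertices and no improving ray; the minimum is -5772/47 at (290/47, 527/47).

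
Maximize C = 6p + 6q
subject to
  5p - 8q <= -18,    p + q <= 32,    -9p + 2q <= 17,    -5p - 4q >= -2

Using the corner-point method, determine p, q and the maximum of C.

p = -32/23, q = 103/46, maximum C = 117/23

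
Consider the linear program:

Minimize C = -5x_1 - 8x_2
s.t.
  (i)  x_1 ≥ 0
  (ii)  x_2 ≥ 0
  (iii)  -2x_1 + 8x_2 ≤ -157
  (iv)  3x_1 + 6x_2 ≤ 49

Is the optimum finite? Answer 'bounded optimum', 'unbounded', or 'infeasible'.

The boundaries x_1 = 0 and x_2 = 0 meet at (0, 0), but that point violates -2x_1 + 8x_2 ≤ -157. Every candidate vertex is excluded by some other constraint, so the feasible region is empty.

infeasible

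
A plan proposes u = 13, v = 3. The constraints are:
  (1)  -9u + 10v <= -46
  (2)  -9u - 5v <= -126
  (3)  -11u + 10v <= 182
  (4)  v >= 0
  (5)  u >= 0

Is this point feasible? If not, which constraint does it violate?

(1): -87 ≤ -46 ✓
(2): -132 ≤ -126 ✓
(3): -113 ≤ 182 ✓
(4): 3 ≥ 0 ✓
(5): 13 ≥ 0 ✓

feasible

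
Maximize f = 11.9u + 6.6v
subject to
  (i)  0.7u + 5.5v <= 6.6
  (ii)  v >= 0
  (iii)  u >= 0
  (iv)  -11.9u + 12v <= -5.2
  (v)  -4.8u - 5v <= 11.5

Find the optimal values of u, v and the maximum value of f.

u = 66/7, v = 0, maximum f = 561/5

Corner points and f = 11.9u + 6.6v:
  (66/7, 0) → f = 561/5
  (308/211, 214/211) → f = 25388/1055
  (52/119, 0) → f = 26/5

At the optimal vertex, 0.7u + 5.5v = 6.6 and v = 0.
Solving simultaneously gives u = 66/7, v = 0.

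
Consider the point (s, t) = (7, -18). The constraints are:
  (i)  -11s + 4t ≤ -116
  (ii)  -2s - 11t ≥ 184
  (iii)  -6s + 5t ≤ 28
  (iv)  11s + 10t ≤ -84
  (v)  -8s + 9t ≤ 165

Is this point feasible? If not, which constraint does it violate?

(i): -149 ≤ -116 ✓
(ii): 184 ≥ 184 ✓
(iii): -132 ≤ 28 ✓
(iv): -103 ≤ -84 ✓
(v): -218 ≤ 165 ✓

feasible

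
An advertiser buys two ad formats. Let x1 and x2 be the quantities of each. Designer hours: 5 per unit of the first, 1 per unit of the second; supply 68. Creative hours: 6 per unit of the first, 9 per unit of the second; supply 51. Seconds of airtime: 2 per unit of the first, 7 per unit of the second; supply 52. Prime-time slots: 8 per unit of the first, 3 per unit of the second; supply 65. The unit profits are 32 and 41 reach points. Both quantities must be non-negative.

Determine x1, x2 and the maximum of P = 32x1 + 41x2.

x1 = 8, x2 = 1/3, maximum P = 809/3

Vertices and P = 32x1 + 41x2:
  (0, 0) → P = 0
  (0, 17/3) → P = 697/3
  (65/8, 0) → P = 260
  (8, 1/3) → P = 809/3

The optimum lies where 6x1 + 9x2 = 51 and 8x1 + 3x2 = 65.
Solving simultaneously gives x1 = 8, x2 = 1/3.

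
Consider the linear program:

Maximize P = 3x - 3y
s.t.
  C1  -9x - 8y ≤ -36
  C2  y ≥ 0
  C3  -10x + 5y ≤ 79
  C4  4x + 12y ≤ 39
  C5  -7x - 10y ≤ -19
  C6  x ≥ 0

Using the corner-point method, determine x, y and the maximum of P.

x = 39/4, y = 0, maximum P = 117/4

Vertices and P = 3x - 3y:
  (4, 0) → P = 12
  (30/19, 207/76) → P = -261/76
  (39/4, 0) → P = 117/4

The binding constraints are y = 0 and 4x + 12y = 39.
Solving simultaneously gives x = 39/4, y = 0.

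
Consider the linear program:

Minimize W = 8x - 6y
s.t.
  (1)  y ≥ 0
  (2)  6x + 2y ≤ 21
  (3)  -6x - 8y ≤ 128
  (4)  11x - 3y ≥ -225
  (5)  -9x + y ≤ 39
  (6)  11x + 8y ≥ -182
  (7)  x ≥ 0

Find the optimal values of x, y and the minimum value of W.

Feasible corners and W = 8x - 6y:
  (7/2, 0) → W = 28
  (0, 0) → W = 0
  (0, 21/2) → W = -63

The optimum lies where 6x + 2y = 21 and x = 0.
Solving simultaneously gives x = 0, y = 21/2.

x = 0, y = 21/2, minimum W = -63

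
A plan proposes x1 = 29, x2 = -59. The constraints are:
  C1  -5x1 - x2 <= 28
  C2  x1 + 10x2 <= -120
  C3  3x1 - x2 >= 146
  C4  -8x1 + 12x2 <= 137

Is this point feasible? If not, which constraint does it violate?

C1: -86 ≤ 28 ✓
C2: -561 ≤ -120 ✓
C3: 146 ≥ 146 ✓
C4: -940 ≤ 137 ✓

feasible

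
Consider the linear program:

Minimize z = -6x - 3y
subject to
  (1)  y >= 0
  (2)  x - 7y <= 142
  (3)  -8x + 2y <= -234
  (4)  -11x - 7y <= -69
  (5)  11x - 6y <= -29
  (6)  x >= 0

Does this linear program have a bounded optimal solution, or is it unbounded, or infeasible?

From the feasible point (731/13, 1403/13), moving in the direction (6, 11) keeps every constraint satisfied while z decreases without bound.

unbounded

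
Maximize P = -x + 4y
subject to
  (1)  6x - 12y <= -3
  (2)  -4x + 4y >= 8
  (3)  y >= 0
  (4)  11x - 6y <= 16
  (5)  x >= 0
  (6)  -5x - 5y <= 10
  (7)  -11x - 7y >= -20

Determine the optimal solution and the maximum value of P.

Vertices and P = -x + 4y:
  (0, 2) → P = 8
  (1/3, 7/3) → P = 9
  (0, 20/7) → P = 80/7

At the optimal vertex, x = 0 and -11x - 7y = -20.
Solving simultaneously gives x = 0, y = 20/7.

x = 0, y = 20/7, maximum P = 80/7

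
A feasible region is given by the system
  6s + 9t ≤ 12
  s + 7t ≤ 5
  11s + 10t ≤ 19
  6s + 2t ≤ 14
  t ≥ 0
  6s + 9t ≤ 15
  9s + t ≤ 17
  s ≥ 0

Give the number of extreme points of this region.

The feasible vertices (each the meet of two boundaries and inside every other half-plane) are:
  (13/11, 6/11)
  (17/13, 6/13)
  (0, 5/7)
  (19/11, 0)
  (0, 0)

5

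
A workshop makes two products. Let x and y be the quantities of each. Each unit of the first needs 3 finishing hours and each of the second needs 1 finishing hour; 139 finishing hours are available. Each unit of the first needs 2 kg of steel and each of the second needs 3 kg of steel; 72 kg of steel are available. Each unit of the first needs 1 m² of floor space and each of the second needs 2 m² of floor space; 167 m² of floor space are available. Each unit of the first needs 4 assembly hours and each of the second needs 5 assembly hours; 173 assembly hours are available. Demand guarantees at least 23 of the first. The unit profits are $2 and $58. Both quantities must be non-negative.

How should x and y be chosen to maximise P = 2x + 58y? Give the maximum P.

Vertices and P = 2x + 58y:
  (36, 0) → P = 72
  (23, 0) → P = 46
  (23, 26/3) → P = 1646/3

x = 23, y = 26/3, maximum P = 1646/3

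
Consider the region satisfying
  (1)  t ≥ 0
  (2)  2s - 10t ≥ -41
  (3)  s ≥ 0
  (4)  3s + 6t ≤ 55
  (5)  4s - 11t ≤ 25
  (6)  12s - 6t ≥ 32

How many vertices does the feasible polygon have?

Intersecting each pair of boundary lines and keeping only the points that satisfy every inequality leaves:
  (25/4, 0)
  (8/3, 0)
  (152/21, 233/42)
  (283/54, 139/27)
  (755/57, 145/57)

5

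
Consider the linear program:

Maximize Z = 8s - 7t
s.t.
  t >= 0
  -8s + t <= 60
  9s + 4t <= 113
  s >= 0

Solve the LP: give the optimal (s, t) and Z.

s = 113/9, t = 0, maximum Z = 904/9

Corner points and Z = 8s - 7t:
  (113/9, 0) → Z = 904/9
  (0, 0) → Z = 0
  (0, 113/4) → Z = -791/4

The binding constraints are t = 0 and 9s + 4t = 113.
Solving simultaneously gives s = 113/9, t = 0.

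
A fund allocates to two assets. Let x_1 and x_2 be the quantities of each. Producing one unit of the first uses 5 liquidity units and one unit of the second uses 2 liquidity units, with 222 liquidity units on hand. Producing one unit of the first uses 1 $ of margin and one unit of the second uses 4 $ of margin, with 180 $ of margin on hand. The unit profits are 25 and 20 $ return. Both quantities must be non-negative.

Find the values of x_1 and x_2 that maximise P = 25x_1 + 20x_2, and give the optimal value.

Feasible corners and P = 25x_1 + 20x_2:
  (0, 0) → P = 0
  (0, 45) → P = 900
  (222/5, 0) → P = 1110
  (88/3, 113/3) → P = 4460/3

x_1 = 88/3, x_2 = 113/3, maximum P = 4460/3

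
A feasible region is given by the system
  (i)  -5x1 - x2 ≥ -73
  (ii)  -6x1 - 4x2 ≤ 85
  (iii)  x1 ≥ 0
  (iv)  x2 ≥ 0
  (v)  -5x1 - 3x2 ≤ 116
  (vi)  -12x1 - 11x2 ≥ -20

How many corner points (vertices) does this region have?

Pairwise boundary intersections that survive every other constraint:
  (0, 0)
  (0, 20/11)
  (5/3, 0)

3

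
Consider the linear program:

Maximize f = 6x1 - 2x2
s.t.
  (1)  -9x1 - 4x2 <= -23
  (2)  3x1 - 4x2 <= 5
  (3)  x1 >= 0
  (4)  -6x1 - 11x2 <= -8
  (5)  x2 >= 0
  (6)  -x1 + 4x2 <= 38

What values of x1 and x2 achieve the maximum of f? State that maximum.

Vertices and f = 6x1 - 2x2:
  (7/3, 1/2) → f = 13
  (0, 23/4) → f = -23/2
  (43/2, 119/8) → f = 397/4
  (0, 19/2) → f = -19

At the optimal vertex, 3x1 - 4x2 = 5 and -x1 + 4x2 = 38.
Solving simultaneously gives x1 = 43/2, x2 = 119/8.

x1 = 43/2, x2 = 119/8, maximum f = 397/4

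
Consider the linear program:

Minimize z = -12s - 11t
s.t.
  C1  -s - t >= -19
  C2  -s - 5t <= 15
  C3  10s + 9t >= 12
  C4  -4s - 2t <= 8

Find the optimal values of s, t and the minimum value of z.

s = 55/2, t = -17/2, minimum z = -473/2

Vertices and z = -12s - 11t:
  (55/2, -17/2) → z = -473/2
  (-23, 42) → z = -186
  (195/41, -162/41) → z = -558/41
  (-6, 8) → z = -16

The optimum lies where -s - t = -19 and -s - 5t = 15.
Solving simultaneously gives s = 55/2, t = -17/2.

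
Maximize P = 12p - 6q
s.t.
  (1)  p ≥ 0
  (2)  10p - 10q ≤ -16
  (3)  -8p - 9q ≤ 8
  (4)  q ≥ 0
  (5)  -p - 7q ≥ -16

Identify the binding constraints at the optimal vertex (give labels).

(2) and (5)

Feasible corners and P = 12p - 6q:
  (0, 8/5) → P = -48/5
  (0, 16/7) → P = -96/7
  (3/5, 11/5) → P = -6

The maximum is at (3/5, 11/5). Substituting into each constraint, equality holds for (2) and (5); the remaining constraints have slack.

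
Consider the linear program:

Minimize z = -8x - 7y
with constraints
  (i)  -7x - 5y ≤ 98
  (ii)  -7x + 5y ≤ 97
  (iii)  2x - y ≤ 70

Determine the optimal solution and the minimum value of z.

Extreme points and z = -8x - 7y:
  (-195/14, -1/10) → z = 7849/70
  (252/17, -686/17) → z = 2786/17
  (149, 228) → z = -2788

The binding constraints are -7x + 5y = 97 and 2x - y = 70.
Solving simultaneously gives x = 149, y = 228.

x = 149, y = 228, minimum z = -2788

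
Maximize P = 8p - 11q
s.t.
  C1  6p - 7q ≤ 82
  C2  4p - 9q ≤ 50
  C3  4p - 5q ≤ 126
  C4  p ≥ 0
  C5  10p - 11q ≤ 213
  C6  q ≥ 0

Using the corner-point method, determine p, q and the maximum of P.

Feasible corners and P = 8p - 11q:
  (194/13, 14/13) → P = 1398/13
  (589/4, 229/2) → P = -163/2
  (25/2, 0) → P = 100
  (0, 0) → P = 0
The feasible region is unbounded (it extends along (0, 1), (11, 10)), but P strictly decreases along every unbounded feasible direction, so there is no improving ray and the maximum is attained at a vertex.

The binding constraints are 6p - 7q = 82 and 4p - 9q = 50.
Solving simultaneously gives p = 194/13, q = 14/13.

p = 194/13, q = 14/13, maximum P = 1398/13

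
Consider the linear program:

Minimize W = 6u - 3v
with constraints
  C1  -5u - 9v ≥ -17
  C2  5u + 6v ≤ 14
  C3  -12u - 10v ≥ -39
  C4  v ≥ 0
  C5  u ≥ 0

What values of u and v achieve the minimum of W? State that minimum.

u = 0, v = 17/9, minimum W = -17/3

Corner points and W = 6u - 3v:
  (8/5, 1) → W = 33/5
  (0, 17/9) → W = -17/3
  (14/5, 0) → W = 84/5
  (0, 0) → W = 0

The binding constraints are -5u - 9v = -17 and u = 0.
Solving simultaneously gives u = 0, v = 17/9.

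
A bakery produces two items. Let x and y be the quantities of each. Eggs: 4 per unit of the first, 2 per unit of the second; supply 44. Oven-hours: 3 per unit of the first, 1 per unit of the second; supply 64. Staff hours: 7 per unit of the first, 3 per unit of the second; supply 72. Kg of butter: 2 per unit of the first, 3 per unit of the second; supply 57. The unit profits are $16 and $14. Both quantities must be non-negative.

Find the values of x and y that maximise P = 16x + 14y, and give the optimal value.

Feasible corners and P = 16x + 14y:
  (0, 0) → P = 0
  (0, 19) → P = 266
  (72/7, 0) → P = 1152/7
  (6, 10) → P = 236
  (9/4, 35/2) → P = 281

x = 9/4, y = 35/2, maximum P = 281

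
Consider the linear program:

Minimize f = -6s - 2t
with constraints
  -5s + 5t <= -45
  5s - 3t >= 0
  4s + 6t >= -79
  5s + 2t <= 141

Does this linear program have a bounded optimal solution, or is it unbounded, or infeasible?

bounded optimum

Extreme points and f = -6s - 2t:
  (-5/2, -23/2) → f = 38
  (159/7, 96/7) → f = -1146/7
  (502/11, -959/22) → f = -2053/11
The feasible region has finitely many vertices and no improving ray; the minimum is -2053/11 at (502/11, -959/22).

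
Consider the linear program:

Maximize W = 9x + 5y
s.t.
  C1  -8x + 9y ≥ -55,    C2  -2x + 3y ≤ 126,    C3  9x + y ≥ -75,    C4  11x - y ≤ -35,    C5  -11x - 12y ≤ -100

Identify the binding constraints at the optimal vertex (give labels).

Vertices and W = 9x + 5y:
  (-351/29, 984/29) → W = 1761/29
  (21/31, 1316/31) → W = 6769/31
  (-1000/97, 1725/97) → W = -375/97
  (-320/143, 135/13) → W = 4545/143

The maximum is at (21/31, 1316/31). Substituting into each constraint, equality holds for C2 and C4; the remaining constraints have slack.

C2 and C4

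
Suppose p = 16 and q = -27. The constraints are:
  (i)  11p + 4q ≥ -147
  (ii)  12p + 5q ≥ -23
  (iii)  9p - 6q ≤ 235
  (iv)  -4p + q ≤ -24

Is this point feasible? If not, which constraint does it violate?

not feasible — violates (iii)

Constraint (iii): 9p - 6q = 306, which is not ≤ 235. All other constraints are satisfied.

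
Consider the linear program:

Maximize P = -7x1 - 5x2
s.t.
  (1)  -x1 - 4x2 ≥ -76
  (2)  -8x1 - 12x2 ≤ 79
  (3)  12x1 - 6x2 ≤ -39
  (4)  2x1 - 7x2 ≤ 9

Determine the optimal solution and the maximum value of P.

x1 = -307/5, x2 = 687/20, maximum P = 5161/20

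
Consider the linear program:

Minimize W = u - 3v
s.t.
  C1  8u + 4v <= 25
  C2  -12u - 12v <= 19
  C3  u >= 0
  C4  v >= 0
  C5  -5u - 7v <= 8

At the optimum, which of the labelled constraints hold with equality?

Corner points and W = u - 3v:
  (0, 25/4) → W = -75/4
  (25/8, 0) → W = 25/8
  (0, 0) → W = 0

The minimum is at (0, 25/4). Substituting into each constraint, equality holds for C1 and C3; the remaining constraints have slack.

C1 and C3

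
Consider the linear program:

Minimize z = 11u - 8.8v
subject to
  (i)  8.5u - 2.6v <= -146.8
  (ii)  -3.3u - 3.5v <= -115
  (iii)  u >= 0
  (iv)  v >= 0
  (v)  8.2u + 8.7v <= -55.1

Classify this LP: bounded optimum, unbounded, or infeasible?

The boundaries 8.5u - 2.6v = -146.8 and u = 0 meet at (0, 734/13), but that point violates 8.2u + 8.7v ≤ -55.1. Every candidate vertex is excluded by some other constraint, so the feasible region is empty.

infeasible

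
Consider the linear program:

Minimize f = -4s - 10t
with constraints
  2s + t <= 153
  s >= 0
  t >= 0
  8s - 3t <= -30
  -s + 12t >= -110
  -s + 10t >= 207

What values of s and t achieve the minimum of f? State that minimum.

Feasible corners and f = -4s - 10t:
  (0, 153) → f = -1530
  (429/14, 642/7) → f = -7278/7
  (0, 207/10) → f = -207
  (321/77, 1626/77) → f = -17544/77

At the optimal vertex, 2s + t = 153 and s = 0.
Solving simultaneously gives s = 0, t = 153.

s = 0, t = 153, minimum f = -1530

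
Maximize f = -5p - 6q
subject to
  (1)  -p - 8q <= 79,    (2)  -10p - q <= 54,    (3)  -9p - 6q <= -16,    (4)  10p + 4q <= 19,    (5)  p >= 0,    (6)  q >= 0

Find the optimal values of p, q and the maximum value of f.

Corner points and f = -5p - 6q:
  (0, 8/3) → f = -16
  (16/9, 0) → f = -80/9
  (0, 19/4) → f = -57/2
  (19/10, 0) → f = -19/2

p = 16/9, q = 0, maximum f = -80/9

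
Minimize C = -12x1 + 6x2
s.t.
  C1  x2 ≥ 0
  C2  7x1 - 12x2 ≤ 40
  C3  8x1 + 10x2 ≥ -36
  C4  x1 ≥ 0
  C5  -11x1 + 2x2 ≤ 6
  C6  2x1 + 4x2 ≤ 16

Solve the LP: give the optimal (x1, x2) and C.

x1 = 88/13, x2 = 8/13, minimum C = -1008/13

Vertices and C = -12x1 + 6x2:
  (40/7, 0) → C = -480/7
  (0, 0) → C = 0
  (88/13, 8/13) → C = -1008/13
  (0, 3) → C = 18
  (1/6, 47/12) → C = 43/2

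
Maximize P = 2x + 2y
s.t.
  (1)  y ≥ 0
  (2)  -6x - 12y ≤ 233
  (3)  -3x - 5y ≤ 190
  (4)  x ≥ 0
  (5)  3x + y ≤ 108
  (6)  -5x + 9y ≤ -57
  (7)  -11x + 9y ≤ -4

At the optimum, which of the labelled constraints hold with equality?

(5) and (6)

Corner points and P = 2x + 2y:
  (36, 0) → P = 72
  (57/5, 0) → P = 114/5
  (1029/32, 369/32) → P = 699/8

The maximum is at (1029/32, 369/32). Substituting into each constraint, equality holds for (5) and (6); the remaining constraints have slack.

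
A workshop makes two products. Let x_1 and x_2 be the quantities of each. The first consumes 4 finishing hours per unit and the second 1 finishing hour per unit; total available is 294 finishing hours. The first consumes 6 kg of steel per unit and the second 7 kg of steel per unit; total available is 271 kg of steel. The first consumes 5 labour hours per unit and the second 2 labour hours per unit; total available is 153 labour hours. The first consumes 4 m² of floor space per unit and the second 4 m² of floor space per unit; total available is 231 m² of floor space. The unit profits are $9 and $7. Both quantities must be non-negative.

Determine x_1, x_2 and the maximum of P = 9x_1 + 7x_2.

x_1 = 23, x_2 = 19, maximum P = 340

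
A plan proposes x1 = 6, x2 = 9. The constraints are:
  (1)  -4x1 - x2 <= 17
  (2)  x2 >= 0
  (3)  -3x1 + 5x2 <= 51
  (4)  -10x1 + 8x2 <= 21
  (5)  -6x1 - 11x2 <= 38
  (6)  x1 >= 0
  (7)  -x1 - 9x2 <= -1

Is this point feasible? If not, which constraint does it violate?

feasible

(1): -33 ≤ 17 ✓
(2): 9 ≥ 0 ✓
(3): 27 ≤ 51 ✓
(4): 12 ≤ 21 ✓
(5): -135 ≤ 38 ✓
(6): 6 ≥ 0 ✓
(7): -87 ≤ -1 ✓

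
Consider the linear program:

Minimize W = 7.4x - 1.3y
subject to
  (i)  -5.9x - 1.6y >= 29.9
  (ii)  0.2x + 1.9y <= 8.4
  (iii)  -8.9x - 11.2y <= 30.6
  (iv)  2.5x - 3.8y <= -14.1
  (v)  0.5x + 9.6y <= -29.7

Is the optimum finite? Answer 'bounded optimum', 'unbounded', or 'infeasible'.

The boundaries -5.9x - 1.6y = 29.9 and 0.2x + 1.9y = 8.4 meet at (-7025/1089, 5554/1089), but that point violates 0.5x + 9.6y ≤ -29.7. Every candidate vertex is excluded by some other constraint, so the feasible region is empty.

infeasible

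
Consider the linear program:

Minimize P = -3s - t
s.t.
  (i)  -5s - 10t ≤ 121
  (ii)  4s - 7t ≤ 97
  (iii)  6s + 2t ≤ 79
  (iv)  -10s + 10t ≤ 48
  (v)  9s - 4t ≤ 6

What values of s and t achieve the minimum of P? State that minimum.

s = 126/25, t = 246/25, minimum P = -624/25

Corner points and P = -3s - t:
  (-169/15, -97/15) → P = 604/15
  (-212/55, -1119/110) → P = 2391/110
  (126/25, 246/25) → P = -624/25

At the optimal vertex, -10s + 10t = 48 and 9s - 4t = 6.
Solving simultaneously gives s = 126/25, t = 246/25.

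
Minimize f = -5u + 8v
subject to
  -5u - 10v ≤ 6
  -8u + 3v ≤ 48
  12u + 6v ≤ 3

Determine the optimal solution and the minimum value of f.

Extreme points and f = -5u + 8v:
  (-498/95, 192/95) → f = 4026/95
  (11/15, -29/30) → f = -57/5
  (-93/28, 50/7) → f = 295/4

u = 11/15, v = -29/30, minimum f = -57/5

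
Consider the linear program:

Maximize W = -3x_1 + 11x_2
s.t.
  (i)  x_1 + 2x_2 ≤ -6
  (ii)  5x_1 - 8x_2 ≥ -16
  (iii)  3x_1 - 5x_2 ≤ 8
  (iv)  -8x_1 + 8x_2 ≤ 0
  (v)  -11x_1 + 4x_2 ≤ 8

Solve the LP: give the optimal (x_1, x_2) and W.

x_1 = -20/13, x_2 = -29/13, maximum W = -259/13

Corner points and W = -3x_1 + 11x_2:
  (-14/11, -26/11) → W = -244/11
  (-20/13, -29/13) → W = -259/13
  (-72/43, -112/43) → W = -1016/43

The optimum lies where x_1 + 2x_2 = -6 and -11x_1 + 4x_2 = 8.
Solving simultaneously gives x_1 = -20/13, x_2 = -29/13.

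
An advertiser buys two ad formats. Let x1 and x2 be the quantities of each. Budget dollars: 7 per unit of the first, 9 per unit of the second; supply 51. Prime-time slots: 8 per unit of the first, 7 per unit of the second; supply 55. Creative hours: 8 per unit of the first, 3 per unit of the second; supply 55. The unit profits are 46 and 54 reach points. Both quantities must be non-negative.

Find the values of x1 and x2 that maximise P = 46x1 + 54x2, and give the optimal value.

Extreme points and P = 46x1 + 54x2:
  (0, 0) → P = 0
  (0, 17/3) → P = 306
  (55/8, 0) → P = 1265/4
  (6, 1) → P = 330

x1 = 6, x2 = 1, maximum P = 330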